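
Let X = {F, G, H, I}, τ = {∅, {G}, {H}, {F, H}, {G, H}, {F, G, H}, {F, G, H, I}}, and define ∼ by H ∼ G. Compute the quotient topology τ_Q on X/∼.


X/∼ = {[F], [G=H], [I]}; |τ_Q| = 4.

Equivalence classes: [F], [G=H], [I].
Quotient map π: X → X/∼ sends F ↦ [F], G ↦ [G=H], H ↦ [G=H], I ↦ [I].
For each subset V ⊆ X/∼, compute π^{-1}(V) ⊆ X and check whether π^{-1}(V) ∈ τ. V is open in τ_Q iff π^{-1}(V) ∈ τ.
  V = {}: π^{-1}(V) = ∅ ∈ τ ✓.
  V = {[F]}: π^{-1}(V) = {F} ∉ τ ✗.
  V = {[G=H]}: π^{-1}(V) = {G, H} ∈ τ ✓.
  V = {[F], [G=H]}: π^{-1}(V) = {F, G, H} ∈ τ ✓.
  V = {[I]}: π^{-1}(V) = {I} ∉ τ ✗.
  V = {[F], [I]}: π^{-1}(V) = {F, I} ∉ τ ✗.
  V = {[G=H], [I]}: π^{-1}(V) = {G, H, I} ∉ τ ✗.
  V = {[F], [G=H], [I]}: π^{-1}(V) = {F, G, H, I} ∈ τ ✓.
Open sets in the quotient: τ_Q = {{}, {[G=H]}, {[F], [G=H]}, {[F], [G=H], [I]}} (4 elements).


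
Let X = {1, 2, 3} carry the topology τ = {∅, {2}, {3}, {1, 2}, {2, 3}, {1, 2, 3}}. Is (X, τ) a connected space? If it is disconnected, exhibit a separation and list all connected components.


(X, τ) is disconnected; components = [{3}, {1, 2}].

Find clopen sets (U ∈ τ with X ∖ U ∈ τ):
  U = ∅, X ∖ U = {1, 2, 3} — both open, so U is clopen.
  U = {3}, X ∖ U = {1, 2} — both open, so U is clopen.
  U = {1, 2}, X ∖ U = {3} — both open, so U is clopen.
  U = {1, 2, 3}, X ∖ U = ∅ — both open, so U is clopen.
Nontrivial clopen(s) exist: e.g. {1, 2}. So (X, τ) is disconnected.
Compute connected components by grouping points that agree on all clopens:
  component: {3}
  component: {1, 2}


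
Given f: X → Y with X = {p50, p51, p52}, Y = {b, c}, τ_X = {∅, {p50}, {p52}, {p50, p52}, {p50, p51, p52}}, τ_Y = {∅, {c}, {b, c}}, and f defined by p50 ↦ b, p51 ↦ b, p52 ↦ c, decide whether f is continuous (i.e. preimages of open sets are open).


f IS continuous.

Compute f^{-1}(U) for each U ∈ τ_Y:
  U = ∅: f^{-1}(U) = ∅ ∈ τ_X ✓.
  U = {c}: f^{-1}(U) = {p52} ∈ τ_X ✓.
  U = {b, c}: f^{-1}(U) = {p50, p51, p52} ∈ τ_X ✓.
Every preimage lies in τ_X, so f IS continuous.


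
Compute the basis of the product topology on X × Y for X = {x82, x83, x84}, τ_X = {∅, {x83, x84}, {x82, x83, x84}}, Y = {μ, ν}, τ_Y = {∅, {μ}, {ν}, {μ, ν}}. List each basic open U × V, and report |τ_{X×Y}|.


Basis B = {∅ × ∅, {x83, x84} × {μ}, {x83, x84} × {ν}, {x82, x83, x84} × {μ}, {x82, x83, x84} × {ν}, {x83, x84} × {μ, ν}, {x82, x83, x84} × {μ, ν}}; |τ_{X×Y}| = 9.

Enumerate products U × V with U ∈ τ_X, V ∈ τ_Y (deduplicated):
  ∅ × ∅ = {} (∅)
  {x83, x84} × {μ} = {(x83,μ), (x84,μ)}
  {x83, x84} × {ν} = {(x83,ν), (x84,ν)}
  {x82, x83, x84} × {μ} = {(x82,μ), (x83,μ), (x84,μ)}
  {x82, x83, x84} × {ν} = {(x82,ν), (x83,ν), (x84,ν)}
  {x83, x84} × {μ, ν} = {(x83,μ), (x83,ν), (x84,μ), (x84,ν)}
  {x82, x83, x84} × {μ, ν} = {(x82,μ), (x82,ν), (x83,μ), (x83,ν), (x84,μ), (x84,ν)}
These 7 distinct sets form the basis B.
Close under arbitrary unions to get τ_{X×Y}; counting gives |τ_{X×Y}| = 9.


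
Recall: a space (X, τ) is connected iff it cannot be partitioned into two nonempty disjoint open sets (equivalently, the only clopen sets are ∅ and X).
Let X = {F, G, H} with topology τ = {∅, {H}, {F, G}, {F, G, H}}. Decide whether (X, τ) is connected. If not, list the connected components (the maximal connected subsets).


(X, τ) is disconnected; components = [{H}, {F, G}].

Find clopen sets (U ∈ τ with X ∖ U ∈ τ):
  U = ∅, X ∖ U = {F, G, H} — both open, so U is clopen.
  U = {H}, X ∖ U = {F, G} — both open, so U is clopen.
  U = {F, G}, X ∖ U = {H} — both open, so U is clopen.
  U = {F, G, H}, X ∖ U = ∅ — both open, so U is clopen.
Nontrivial clopen(s) exist: e.g. {H}. So (X, τ) is disconnected.
Compute connected components by grouping points that agree on all clopens:
  component: {H}
  component: {F, G}


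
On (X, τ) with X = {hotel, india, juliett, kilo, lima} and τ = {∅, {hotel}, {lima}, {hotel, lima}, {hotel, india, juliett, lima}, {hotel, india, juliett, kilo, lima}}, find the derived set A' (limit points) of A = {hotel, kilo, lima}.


A' = {india, juliett, kilo}

For each x ∈ X, list the open sets U ∈ τ with x ∈ U, then check whether U ∩ (A ∖ {x}) ≠ ∅ for every such U.
  x = hotel: open {hotel} ∋ x has {hotel} ∩ (A ∖ {hotel}) = ∅, so x is NOT a limit point.
  x = india: opens ∋ x are {hotel, india, juliett, lima}, {hotel, india, juliett, kilo, lima}; each meets A ∖ {india}, so x IS a limit point.
  x = juliett: opens ∋ x are {hotel, india, juliett, lima}, {hotel, india, juliett, kilo, lima}; each meets A ∖ {juliett}, so x IS a limit point.
  x = kilo: opens ∋ x are {hotel, india, juliett, kilo, lima}; each meets A ∖ {kilo}, so x IS a limit point.
  x = lima: open {lima} ∋ x has {lima} ∩ (A ∖ {lima}) = ∅, so x is NOT a limit point.
Collecting: A' = {india, juliett, kilo}.


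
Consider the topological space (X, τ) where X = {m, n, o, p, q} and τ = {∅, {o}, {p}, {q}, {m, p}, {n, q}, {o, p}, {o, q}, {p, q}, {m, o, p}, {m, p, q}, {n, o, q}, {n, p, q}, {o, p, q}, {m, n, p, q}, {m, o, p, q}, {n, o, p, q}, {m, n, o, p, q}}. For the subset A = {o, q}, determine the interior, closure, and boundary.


int(A) = {o, q}, cl(A) = {n, o, q}, ∂A = {n}.

Closed sets in (X, τ) are complements of opens:
  closed(X, τ) = {∅, {m}, {n}, {o}, {m, n}, {m, o}, {m, p}, {n, o}, {n, q}, {m, n, o}, {m, n, p}, {m, n, q}, {m, o, p}, {n, o, q}, {m, n, o, p}, {m, n, o, q}, {m, n, p, q}, {m, n, o, p, q}}.
int(A) = ⋃ {U ∈ τ : U ⊆ A}. Opens contained in A: ∅, {o}, {q}, {o, q}.
Taking the union of these: int(A) = {o, q}.
cl(A) = ⋂ {C closed : A ⊆ C}. Closed sets containing A: {n, o, q}, {m, n, o, q}, {m, n, o, p, q}.
Intersecting these: cl(A) = {n, o, q}.
∂A = cl(A) ∖ int(A) = {n, o, q} ∖ {o, q} = {n}.


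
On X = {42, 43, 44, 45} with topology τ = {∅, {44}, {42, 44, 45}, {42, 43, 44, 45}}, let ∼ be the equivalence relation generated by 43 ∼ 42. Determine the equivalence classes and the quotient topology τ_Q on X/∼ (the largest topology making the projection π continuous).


X/∼ = {[42=43], [44], [45]}; |τ_Q| = 3.

Equivalence classes: [42=43], [44], [45].
Quotient map π: X → X/∼ sends 42 ↦ [42=43], 43 ↦ [42=43], 44 ↦ [44], 45 ↦ [45].
For each subset V ⊆ X/∼, compute π^{-1}(V) ⊆ X and check whether π^{-1}(V) ∈ τ. V is open in τ_Q iff π^{-1}(V) ∈ τ.
  V = {}: π^{-1}(V) = ∅ ∈ τ ✓.
  V = {[42=43]}: π^{-1}(V) = {42, 43} ∉ τ ✗.
  V = {[44]}: π^{-1}(V) = {44} ∈ τ ✓.
  V = {[42=43], [44]}: π^{-1}(V) = {42, 43, 44} ∉ τ ✗.
  V = {[45]}: π^{-1}(V) = {45} ∉ τ ✗.
  V = {[42=43], [45]}: π^{-1}(V) = {42, 43, 45} ∉ τ ✗.
  V = {[44], [45]}: π^{-1}(V) = {44, 45} ∉ τ ✗.
  V = {[42=43], [44], [45]}: π^{-1}(V) = {42, 43, 44, 45} ∈ τ ✓.
Open sets in the quotient: τ_Q = {{}, {[44]}, {[42=43], [44], [45]}} (3 elements).


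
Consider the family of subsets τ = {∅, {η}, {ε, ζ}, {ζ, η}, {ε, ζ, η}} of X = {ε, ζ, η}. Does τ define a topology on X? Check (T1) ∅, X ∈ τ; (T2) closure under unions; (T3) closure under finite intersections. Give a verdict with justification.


τ is NOT a topology on X.

Axiom (T1): ∅ ∈ τ? Yes; X ∈ τ? Yes.
Axiom (T2/T3): check pairwise unions and intersections of members of τ.
Counterexample for (T3): {ε, ζ} ∩ {ζ, η} = {ζ} ∉ τ. Therefore τ is NOT a topology.


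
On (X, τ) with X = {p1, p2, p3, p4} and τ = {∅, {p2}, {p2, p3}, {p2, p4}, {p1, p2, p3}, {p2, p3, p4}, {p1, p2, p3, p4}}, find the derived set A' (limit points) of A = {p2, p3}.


A' = {p1, p3, p4}

For each x ∈ X, list the open sets U ∈ τ with x ∈ U, then check whether U ∩ (A ∖ {x}) ≠ ∅ for every such U.
  x = p1: opens ∋ x are {p1, p2, p3}, {p1, p2, p3, p4}; each meets A ∖ {p1}, so x IS a limit point.
  x = p2: open {p2} ∋ x has {p2} ∩ (A ∖ {p2}) = ∅, so x is NOT a limit point.
  x = p3: opens ∋ x are {p2, p3}, {p1, p2, p3}, {p2, p3, p4}, {p1, p2, p3, p4}; each meets A ∖ {p3}, so x IS a limit point.
  x = p4: opens ∋ x are {p2, p4}, {p2, p3, p4}, {p1, p2, p3, p4}; each meets A ∖ {p4}, so x IS a limit point.
Collecting: A' = {p1, p3, p4}.


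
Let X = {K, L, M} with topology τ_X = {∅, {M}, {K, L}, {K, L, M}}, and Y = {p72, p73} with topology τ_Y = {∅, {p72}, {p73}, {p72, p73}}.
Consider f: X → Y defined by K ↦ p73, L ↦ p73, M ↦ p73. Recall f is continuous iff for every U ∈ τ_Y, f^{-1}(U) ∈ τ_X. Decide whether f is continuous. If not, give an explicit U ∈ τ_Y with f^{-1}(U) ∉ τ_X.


f IS continuous.

Compute f^{-1}(U) for each U ∈ τ_Y:
  U = ∅: f^{-1}(U) = ∅ ∈ τ_X ✓.
  U = {p72}: f^{-1}(U) = ∅ ∈ τ_X ✓.
  U = {p73}: f^{-1}(U) = {K, L, M} ∈ τ_X ✓.
  U = {p72, p73}: f^{-1}(U) = {K, L, M} ∈ τ_X ✓.
Every preimage lies in τ_X, so f IS continuous.


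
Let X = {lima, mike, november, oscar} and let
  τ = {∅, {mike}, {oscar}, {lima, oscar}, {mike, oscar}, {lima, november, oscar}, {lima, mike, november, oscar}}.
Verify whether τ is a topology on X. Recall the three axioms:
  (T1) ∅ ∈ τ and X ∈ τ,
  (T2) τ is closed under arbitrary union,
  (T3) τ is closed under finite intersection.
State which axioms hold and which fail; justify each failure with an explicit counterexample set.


τ is NOT a topology on X.

Axiom (T1): ∅ ∈ τ? Yes; X ∈ τ? Yes.
Axiom (T2/T3): check pairwise unions and intersections of members of τ.
Counterexample for (T2): {mike} ∪ {lima, oscar} = {lima, mike, oscar} ∉ τ. Therefore τ is NOT a topology.


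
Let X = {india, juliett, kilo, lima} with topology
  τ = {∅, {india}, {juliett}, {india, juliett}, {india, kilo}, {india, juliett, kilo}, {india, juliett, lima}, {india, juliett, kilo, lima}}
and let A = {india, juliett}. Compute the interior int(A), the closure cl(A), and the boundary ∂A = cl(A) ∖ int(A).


int(A) = {india, juliett}, cl(A) = {india, juliett, kilo, lima}, ∂A = {kilo, lima}.

Closed sets in (X, τ) are complements of opens:
  closed(X, τ) = {∅, {kilo}, {lima}, {juliett, lima}, {kilo, lima}, {india, kilo, lima}, {juliett, kilo, lima}, {india, juliett, kilo, lima}}.
int(A) = ⋃ {U ∈ τ : U ⊆ A}. Opens contained in A: ∅, {india}, {juliett}, {india, juliett}.
Taking the union of these: int(A) = {india, juliett}.
cl(A) = ⋂ {C closed : A ⊆ C}. Closed sets containing A: {india, juliett, kilo, lima}.
Intersecting these: cl(A) = {india, juliett, kilo, lima}.
∂A = cl(A) ∖ int(A) = {india, juliett, kilo, lima} ∖ {india, juliett} = {kilo, lima}.


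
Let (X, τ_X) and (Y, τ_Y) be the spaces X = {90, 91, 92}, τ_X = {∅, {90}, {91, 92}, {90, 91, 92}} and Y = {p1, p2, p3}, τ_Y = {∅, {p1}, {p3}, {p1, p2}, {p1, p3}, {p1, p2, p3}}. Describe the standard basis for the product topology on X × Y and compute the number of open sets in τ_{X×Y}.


Basis B = {∅ × ∅, {90} × {p1}, {90} × {p3}, {90} × {p1, p2}, {90} × {p1, p3}, {91, 92} × {p1}, {91, 92} × {p3}, {90} × {p1, p2, p3}, {90, 91, 92} × {p1}, {90, 91, 92} × {p3}, {91, 92} × {p1, p2}, {91, 92} × {p1, p3}, {90, 91, 92} × {p1, p2}, {90, 91, 92} × {p1, p3}, {91, 92} × {p1, p2, p3}, {90, 91, 92} × {p1, p2, p3}}; |τ_{X×Y}| = 36.

Enumerate products U × V with U ∈ τ_X, V ∈ τ_Y (deduplicated):
  ∅ × ∅ = {} (∅)
  {90} × {p1} = {(90,p1)}
  {90} × {p3} = {(90,p3)}
  {90} × {p1, p2} = {(90,p1), (90,p2)}
  {90} × {p1, p3} = {(90,p1), (90,p3)}
  {91, 92} × {p1} = {(91,p1), (92,p1)}
  {91, 92} × {p3} = {(91,p3), (92,p3)}
  {90} × {p1, p2, p3} = {(90,p1), (90,p2), (90,p3)}
  {90, 91, 92} × {p1} = {(90,p1), (91,p1), (92,p1)}
  {90, 91, 92} × {p3} = {(90,p3), (91,p3), (92,p3)}
  {91, 92} × {p1, p2} = {(91,p1), (91,p2), (92,p1), (92,p2)}
  {91, 92} × {p1, p3} = {(91,p1), (91,p3), (92,p1), (92,p3)}
  {90, 91, 92} × {p1, p2} = {(90,p1), (90,p2), (91,p1), (91,p2), (92,p1), (92,p2)}
  {90, 91, 92} × {p1, p3} = {(90,p1), (90,p3), (91,p1), (91,p3), (92,p1), (92,p3)}
  {91, 92} × {p1, p2, p3} = {(91,p1), (91,p2), (91,p3), (92,p1), (92,p2), (92,p3)}
  {90, 91, 92} × {p1, p2, p3} = {(90,p1), (90,p2), (90,p3), (91,p1), (91,p2), (91,p3), (92,p1), (92,p2), (92,p3)}
These 16 distinct sets form the basis B.
Close under arbitrary unions to get τ_{X×Y}; counting gives |τ_{X×Y}| = 36.


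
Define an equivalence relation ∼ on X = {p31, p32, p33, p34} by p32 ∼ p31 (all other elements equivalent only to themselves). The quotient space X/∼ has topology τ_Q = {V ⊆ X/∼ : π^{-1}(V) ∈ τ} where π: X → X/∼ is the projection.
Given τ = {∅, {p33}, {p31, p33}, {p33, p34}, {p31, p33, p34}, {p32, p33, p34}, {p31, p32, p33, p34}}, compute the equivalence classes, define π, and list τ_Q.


X/∼ = {[p31=p32], [p33], [p34]}; |τ_Q| = 4.

Equivalence classes: [p31=p32], [p33], [p34].
Quotient map π: X → X/∼ sends p31 ↦ [p31=p32], p32 ↦ [p31=p32], p33 ↦ [p33], p34 ↦ [p34].
For each subset V ⊆ X/∼, compute π^{-1}(V) ⊆ X and check whether π^{-1}(V) ∈ τ. V is open in τ_Q iff π^{-1}(V) ∈ τ.
  V = {}: π^{-1}(V) = ∅ ∈ τ ✓.
  V = {[p31=p32]}: π^{-1}(V) = {p31, p32} ∉ τ ✗.
  V = {[p33]}: π^{-1}(V) = {p33} ∈ τ ✓.
  V = {[p31=p32], [p33]}: π^{-1}(V) = {p31, p32, p33} ∉ τ ✗.
  V = {[p34]}: π^{-1}(V) = {p34} ∉ τ ✗.
  V = {[p31=p32], [p34]}: π^{-1}(V) = {p31, p32, p34} ∉ τ ✗.
  V = {[p33], [p34]}: π^{-1}(V) = {p33, p34} ∈ τ ✓.
  V = {[p31=p32], [p33], [p34]}: π^{-1}(V) = {p31, p32, p33, p34} ∈ τ ✓.
Open sets in the quotient: τ_Q = {{}, {[p33]}, {[p33], [p34]}, {[p31=p32], [p33], [p34]}} (4 elements).


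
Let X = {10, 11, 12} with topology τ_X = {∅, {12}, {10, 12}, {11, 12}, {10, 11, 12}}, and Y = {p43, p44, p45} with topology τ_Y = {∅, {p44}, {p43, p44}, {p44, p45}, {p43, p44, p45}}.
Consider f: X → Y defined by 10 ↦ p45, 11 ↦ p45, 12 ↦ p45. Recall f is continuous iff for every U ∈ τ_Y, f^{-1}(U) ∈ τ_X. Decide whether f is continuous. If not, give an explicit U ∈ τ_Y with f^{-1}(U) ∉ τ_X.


f IS continuous.

Compute f^{-1}(U) for each U ∈ τ_Y:
  U = ∅: f^{-1}(U) = ∅ ∈ τ_X ✓.
  U = {p44}: f^{-1}(U) = ∅ ∈ τ_X ✓.
  U = {p43, p44}: f^{-1}(U) = ∅ ∈ τ_X ✓.
  U = {p44, p45}: f^{-1}(U) = {10, 11, 12} ∈ τ_X ✓.
  U = {p43, p44, p45}: f^{-1}(U) = {10, 11, 12} ∈ τ_X ✓.
Every preimage lies in τ_X, so f IS continuous.


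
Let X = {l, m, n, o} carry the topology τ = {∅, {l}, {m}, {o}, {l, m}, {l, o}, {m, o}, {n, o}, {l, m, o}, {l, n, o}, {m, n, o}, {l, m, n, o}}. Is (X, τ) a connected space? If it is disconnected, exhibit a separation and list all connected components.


(X, τ) is disconnected; components = [{l}, {m}, {n, o}].

Find clopen sets (U ∈ τ with X ∖ U ∈ τ):
  U = ∅, X ∖ U = {l, m, n, o} — both open, so U is clopen.
  U = {l}, X ∖ U = {m, n, o} — both open, so U is clopen.
  U = {m}, X ∖ U = {l, n, o} — both open, so U is clopen.
  U = {l, m}, X ∖ U = {n, o} — both open, so U is clopen.
  U = {n, o}, X ∖ U = {l, m} — both open, so U is clopen.
  U = {l, n, o}, X ∖ U = {m} — both open, so U is clopen.
  U = {m, n, o}, X ∖ U = {l} — both open, so U is clopen.
  U = {l, m, n, o}, X ∖ U = ∅ — both open, so U is clopen.
Nontrivial clopen(s) exist: e.g. {l}. So (X, τ) is disconnected.
Compute connected components by grouping points that agree on all clopens:
  component: {l}
  component: {m}
  component: {n, o}


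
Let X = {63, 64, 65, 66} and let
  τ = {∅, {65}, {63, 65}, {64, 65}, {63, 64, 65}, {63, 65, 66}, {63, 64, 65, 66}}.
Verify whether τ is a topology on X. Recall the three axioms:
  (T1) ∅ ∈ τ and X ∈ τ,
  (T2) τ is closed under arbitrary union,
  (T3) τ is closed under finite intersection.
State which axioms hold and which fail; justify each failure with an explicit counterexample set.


τ IS a topology on X.

Axiom (T1): ∅ ∈ τ? Yes; X ∈ τ? Yes.
Axiom (T2/T3): check pairwise unions and intersections of members of τ.
All pairwise intersections and unions checked — each lies in τ. Therefore τ satisfies (T1), (T2), (T3): it IS a topology on X.


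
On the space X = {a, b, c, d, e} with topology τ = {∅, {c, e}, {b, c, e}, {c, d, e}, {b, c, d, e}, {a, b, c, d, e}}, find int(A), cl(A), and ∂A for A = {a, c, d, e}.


int(A) = {c, d, e}, cl(A) = {a, b, c, d, e}, ∂A = {a, b}.

Closed sets in (X, τ) are complements of opens:
  closed(X, τ) = {∅, {a}, {a, b}, {a, d}, {a, b, d}, {a, b, c, d, e}}.
int(A) = ⋃ {U ∈ τ : U ⊆ A}. Opens contained in A: ∅, {c, e}, {c, d, e}.
Taking the union of these: int(A) = {c, d, e}.
cl(A) = ⋂ {C closed : A ⊆ C}. Closed sets containing A: {a, b, c, d, e}.
Intersecting these: cl(A) = {a, b, c, d, e}.
∂A = cl(A) ∖ int(A) = {a, b, c, d, e} ∖ {c, d, e} = {a, b}.


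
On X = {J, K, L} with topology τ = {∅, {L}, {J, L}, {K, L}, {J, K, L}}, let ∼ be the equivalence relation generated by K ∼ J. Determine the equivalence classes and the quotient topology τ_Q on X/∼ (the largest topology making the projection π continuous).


X/∼ = {[J=K], [L]}; |τ_Q| = 3.

Equivalence classes: [J=K], [L].
Quotient map π: X → X/∼ sends J ↦ [J=K], K ↦ [J=K], L ↦ [L].
For each subset V ⊆ X/∼, compute π^{-1}(V) ⊆ X and check whether π^{-1}(V) ∈ τ. V is open in τ_Q iff π^{-1}(V) ∈ τ.
  V = {}: π^{-1}(V) = ∅ ∈ τ ✓.
  V = {[J=K]}: π^{-1}(V) = {J, K} ∉ τ ✗.
  V = {[L]}: π^{-1}(V) = {L} ∈ τ ✓.
  V = {[J=K], [L]}: π^{-1}(V) = {J, K, L} ∈ τ ✓.
Open sets in the quotient: τ_Q = {{}, {[L]}, {[J=K], [L]}} (3 elements).


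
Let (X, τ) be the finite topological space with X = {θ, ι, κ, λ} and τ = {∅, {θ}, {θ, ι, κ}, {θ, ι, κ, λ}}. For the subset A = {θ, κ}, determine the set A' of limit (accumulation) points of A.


A' = {ι, κ, λ}

For each x ∈ X, list the open sets U ∈ τ with x ∈ U, then check whether U ∩ (A ∖ {x}) ≠ ∅ for every such U.
  x = θ: open {θ} ∋ x has {θ} ∩ (A ∖ {θ}) = ∅, so x is NOT a limit point.
  x = ι: opens ∋ x are {θ, ι, κ}, {θ, ι, κ, λ}; each meets A ∖ {ι}, so x IS a limit point.
  x = κ: opens ∋ x are {θ, ι, κ}, {θ, ι, κ, λ}; each meets A ∖ {κ}, so x IS a limit point.
  x = λ: opens ∋ x are {θ, ι, κ, λ}; each meets A ∖ {λ}, so x IS a limit point.
Collecting: A' = {ι, κ, λ}.


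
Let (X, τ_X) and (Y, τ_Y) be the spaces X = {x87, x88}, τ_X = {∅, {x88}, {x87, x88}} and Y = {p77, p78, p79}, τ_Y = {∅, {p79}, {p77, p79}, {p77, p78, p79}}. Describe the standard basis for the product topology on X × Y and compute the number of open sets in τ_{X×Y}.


Basis B = {∅ × ∅, {x88} × {p79}, {x87, x88} × {p79}, {x88} × {p77, p79}, {x88} × {p77, p78, p79}, {x87, x88} × {p77, p79}, {x87, x88} × {p77, p78, p79}}; |τ_{X×Y}| = 10.

Enumerate products U × V with U ∈ τ_X, V ∈ τ_Y (deduplicated):
  ∅ × ∅ = {} (∅)
  {x88} × {p79} = {(x88,p79)}
  {x87, x88} × {p79} = {(x87,p79), (x88,p79)}
  {x88} × {p77, p79} = {(x88,p77), (x88,p79)}
  {x88} × {p77, p78, p79} = {(x88,p77), (x88,p78), (x88,p79)}
  {x87, x88} × {p77, p79} = {(x87,p77), (x87,p79), (x88,p77), (x88,p79)}
  {x87, x88} × {p77, p78, p79} = {(x87,p77), (x87,p78), (x87,p79), (x88,p77), (x88,p78), (x88,p79)}
These 7 distinct sets form the basis B.
Close under arbitrary unions to get τ_{X×Y}; counting gives |τ_{X×Y}| = 10.


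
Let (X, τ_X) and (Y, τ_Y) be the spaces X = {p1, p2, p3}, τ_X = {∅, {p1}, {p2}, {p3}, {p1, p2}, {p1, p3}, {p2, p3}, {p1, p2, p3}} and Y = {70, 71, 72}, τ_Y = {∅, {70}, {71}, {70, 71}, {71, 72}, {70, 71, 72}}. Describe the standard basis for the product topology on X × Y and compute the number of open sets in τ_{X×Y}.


Basis B = {∅ × ∅, {p1} × {70}, {p1} × {71}, {p2} × {70}, {p2} × {71}, {p3} × {70}, {p3} × {71}, {p1} × {70, 71}, {p1, p2} × {70}, {p1, p3} × {70}, {p1} × {71, 72}, {p1, p2} × {71}, {p1, p3} × {71}, {p2} × {70, 71}, {p2, p3} × {70}, {p2} × {71, 72}, {p2, p3} × {71}, {p3} × {70, 71}, {p3} × {71, 72}, {p1} × {70, 71, 72}, {p1, p2, p3} × {70}, {p1, p2, p3} × {71}, {p2} × {70, 71, 72}, {p3} × {70, 71, 72}, {p1, p2} × {70, 71}, {p1, p3} × {70, 71}, {p1, p2} × {71, 72}, {p1, p3} × {71, 72}, {p2, p3} × {70, 71}, {p2, p3} × {71, 72}, {p1, p2} × {70, 71, 72}, {p1, p3} × {70, 71, 72}, {p1, p2, p3} × {70, 71}, {p1, p2, p3} × {71, 72}, {p2, p3} × {70, 71, 72}, {p1, p2, p3} × {70, 71, 72}}; |τ_{X×Y}| = 216.

Enumerate products U × V with U ∈ τ_X, V ∈ τ_Y (deduplicated):
  ∅ × ∅ = {} (∅)
  {p1} × {70} = {(p1,70)}
  {p1} × {71} = {(p1,71)}
  {p2} × {70} = {(p2,70)}
  {p2} × {71} = {(p2,71)}
  {p3} × {70} = {(p3,70)}
  {p3} × {71} = {(p3,71)}
  {p1} × {70, 71} = {(p1,70), (p1,71)}
  {p1, p2} × {70} = {(p1,70), (p2,70)}
  {p1, p3} × {70} = {(p1,70), (p3,70)}
  {p1} × {71, 72} = {(p1,71), (p1,72)}
  {p1, p2} × {71} = {(p1,71), (p2,71)}
  {p1, p3} × {71} = {(p1,71), (p3,71)}
  {p2} × {70, 71} = {(p2,70), (p2,71)}
  {p2, p3} × {70} = {(p2,70), (p3,70)}
  {p2} × {71, 72} = {(p2,71), (p2,72)}
  {p2, p3} × {71} = {(p2,71), (p3,71)}
  {p3} × {70, 71} = {(p3,70), (p3,71)}
  {p3} × {71, 72} = {(p3,71), (p3,72)}
  {p1} × {70, 71, 72} = {(p1,70), (p1,71), (p1,72)}
  {p1, p2, p3} × {70} = {(p1,70), (p2,70), (p3,70)}
  {p1, p2, p3} × {71} = {(p1,71), (p2,71), (p3,71)}
  {p2} × {70, 71, 72} = {(p2,70), (p2,71), (p2,72)}
  {p3} × {70, 71, 72} = {(p3,70), (p3,71), (p3,72)}
  {p1, p2} × {70, 71} = {(p1,70), (p1,71), (p2,70), (p2,71)}
  {p1, p3} × {70, 71} = {(p1,70), (p1,71), (p3,70), (p3,71)}
  {p1, p2} × {71, 72} = {(p1,71), (p1,72), (p2,71), (p2,72)}
  {p1, p3} × {71, 72} = {(p1,71), (p1,72), (p3,71), (p3,72)}
  {p2, p3} × {70, 71} = {(p2,70), (p2,71), (p3,70), (p3,71)}
  {p2, p3} × {71, 72} = {(p2,71), (p2,72), (p3,71), (p3,72)}
  {p1, p2} × {70, 71, 72} = {(p1,70), (p1,71), (p1,72), (p2,70), (p2,71), (p2,72)}
  {p1, p3} × {70, 71, 72} = {(p1,70), (p1,71), (p1,72), (p3,70), (p3,71), (p3,72)}
  {p1, p2, p3} × {70, 71} = {(p1,70), (p1,71), (p2,70), (p2,71), (p3,70), (p3,71)}
  {p1, p2, p3} × {71, 72} = {(p1,71), (p1,72), (p2,71), (p2,72), (p3,71), (p3,72)}
  {p2, p3} × {70, 71, 72} = {(p2,70), (p2,71), (p2,72), (p3,70), (p3,71), (p3,72)}
  {p1, p2, p3} × {70, 71, 72} = {(p1,70), (p1,71), (p1,72), (p2,70), (p2,71), (p2,72), (p3,70), (p3,71), (p3,72)}
These 36 distinct sets form the basis B.
Close under arbitrary unions to get τ_{X×Y}; counting gives |τ_{X×Y}| = 216.


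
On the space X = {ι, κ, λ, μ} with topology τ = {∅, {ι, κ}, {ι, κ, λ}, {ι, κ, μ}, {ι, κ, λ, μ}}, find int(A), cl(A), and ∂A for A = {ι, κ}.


int(A) = {ι, κ}, cl(A) = {ι, κ, λ, μ}, ∂A = {λ, μ}.

Closed sets in (X, τ) are complements of opens:
  closed(X, τ) = {∅, {λ}, {μ}, {λ, μ}, {ι, κ, λ, μ}}.
int(A) = ⋃ {U ∈ τ : U ⊆ A}. Opens contained in A: ∅, {ι, κ}.
Taking the union of these: int(A) = {ι, κ}.
cl(A) = ⋂ {C closed : A ⊆ C}. Closed sets containing A: {ι, κ, λ, μ}.
Intersecting these: cl(A) = {ι, κ, λ, μ}.
∂A = cl(A) ∖ int(A) = {ι, κ, λ, μ} ∖ {ι, κ} = {λ, μ}.


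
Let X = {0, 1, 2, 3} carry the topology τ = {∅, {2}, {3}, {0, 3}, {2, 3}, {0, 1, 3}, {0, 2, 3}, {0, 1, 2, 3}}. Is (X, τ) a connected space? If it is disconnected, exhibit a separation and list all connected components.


(X, τ) is disconnected; components = [{2}, {0, 1, 3}].

Find clopen sets (U ∈ τ with X ∖ U ∈ τ):
  U = ∅, X ∖ U = {0, 1, 2, 3} — both open, so U is clopen.
  U = {2}, X ∖ U = {0, 1, 3} — both open, so U is clopen.
  U = {0, 1, 3}, X ∖ U = {2} — both open, so U is clopen.
  U = {0, 1, 2, 3}, X ∖ U = ∅ — both open, so U is clopen.
Nontrivial clopen(s) exist: e.g. {2}. So (X, τ) is disconnected.
Compute connected components by grouping points that agree on all clopens:
  component: {2}
  component: {0, 1, 3}


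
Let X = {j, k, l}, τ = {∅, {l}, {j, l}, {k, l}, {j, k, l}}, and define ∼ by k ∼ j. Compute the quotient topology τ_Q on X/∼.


X/∼ = {[j=k], [l]}; |τ_Q| = 3.

Equivalence classes: [j=k], [l].
Quotient map π: X → X/∼ sends j ↦ [j=k], k ↦ [j=k], l ↦ [l].
For each subset V ⊆ X/∼, compute π^{-1}(V) ⊆ X and check whether π^{-1}(V) ∈ τ. V is open in τ_Q iff π^{-1}(V) ∈ τ.
  V = {}: π^{-1}(V) = ∅ ∈ τ ✓.
  V = {[j=k]}: π^{-1}(V) = {j, k} ∉ τ ✗.
  V = {[l]}: π^{-1}(V) = {l} ∈ τ ✓.
  V = {[j=k], [l]}: π^{-1}(V) = {j, k, l} ∈ τ ✓.
Open sets in the quotient: τ_Q = {{}, {[l]}, {[j=k], [l]}} (3 elements).


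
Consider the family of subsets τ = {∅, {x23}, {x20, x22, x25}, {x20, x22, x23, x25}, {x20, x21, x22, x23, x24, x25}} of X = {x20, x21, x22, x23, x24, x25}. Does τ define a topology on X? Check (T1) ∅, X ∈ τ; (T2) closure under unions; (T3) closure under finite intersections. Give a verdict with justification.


τ IS a topology on X.

Axiom (T1): ∅ ∈ τ? Yes; X ∈ τ? Yes.
Axiom (T2/T3): check pairwise unions and intersections of members of τ.
All pairwise intersections and unions checked — each lies in τ. Therefore τ satisfies (T1), (T2), (T3): it IS a topology on X.


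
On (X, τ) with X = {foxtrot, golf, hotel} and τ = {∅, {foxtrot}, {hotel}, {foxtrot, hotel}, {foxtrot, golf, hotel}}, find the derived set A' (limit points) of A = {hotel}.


A' = {golf}

For each x ∈ X, list the open sets U ∈ τ with x ∈ U, then check whether U ∩ (A ∖ {x}) ≠ ∅ for every such U.
  x = foxtrot: open {foxtrot} ∋ x has {foxtrot} ∩ (A ∖ {foxtrot}) = ∅, so x is NOT a limit point.
  x = golf: opens ∋ x are {foxtrot, golf, hotel}; each meets A ∖ {golf}, so x IS a limit point.
  x = hotel: open {hotel} ∋ x has {hotel} ∩ (A ∖ {hotel}) = ∅, so x is NOT a limit point.
Collecting: A' = {golf}.


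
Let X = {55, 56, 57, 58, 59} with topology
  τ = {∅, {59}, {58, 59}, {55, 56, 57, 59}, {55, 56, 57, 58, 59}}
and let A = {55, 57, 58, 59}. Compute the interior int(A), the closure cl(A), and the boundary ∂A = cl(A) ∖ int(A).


int(A) = {58, 59}, cl(A) = {55, 56, 57, 58, 59}, ∂A = {55, 56, 57}.

Closed sets in (X, τ) are complements of opens:
  closed(X, τ) = {∅, {58}, {55, 56, 57}, {55, 56, 57, 58}, {55, 56, 57, 58, 59}}.
int(A) = ⋃ {U ∈ τ : U ⊆ A}. Opens contained in A: ∅, {59}, {58, 59}.
Taking the union of these: int(A) = {58, 59}.
cl(A) = ⋂ {C closed : A ⊆ C}. Closed sets containing A: {55, 56, 57, 58, 59}.
Intersecting these: cl(A) = {55, 56, 57, 58, 59}.
∂A = cl(A) ∖ int(A) = {55, 56, 57, 58, 59} ∖ {58, 59} = {55, 56, 57}.


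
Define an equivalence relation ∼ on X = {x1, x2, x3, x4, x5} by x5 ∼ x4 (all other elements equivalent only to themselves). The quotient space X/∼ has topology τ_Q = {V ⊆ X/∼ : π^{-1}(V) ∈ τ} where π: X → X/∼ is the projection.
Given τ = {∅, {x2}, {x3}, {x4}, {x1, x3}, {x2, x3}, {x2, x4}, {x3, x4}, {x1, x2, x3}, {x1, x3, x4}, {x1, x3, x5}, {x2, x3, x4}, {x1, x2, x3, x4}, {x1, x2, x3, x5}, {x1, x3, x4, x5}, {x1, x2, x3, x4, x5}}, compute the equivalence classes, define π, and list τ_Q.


X/∼ = {[x1], [x2], [x3], [x4=x5]}; |τ_Q| = 8.

Equivalence classes: [x1], [x2], [x3], [x4=x5].
Quotient map π: X → X/∼ sends x1 ↦ [x1], x2 ↦ [x2], x3 ↦ [x3], x4 ↦ [x4=x5], x5 ↦ [x4=x5].
For each subset V ⊆ X/∼, compute π^{-1}(V) ⊆ X and check whether π^{-1}(V) ∈ τ. V is open in τ_Q iff π^{-1}(V) ∈ τ.
  V = {}: π^{-1}(V) = ∅ ∈ τ ✓.
  V = {[x1]}: π^{-1}(V) = {x1} ∉ τ ✗.
  V = {[x2]}: π^{-1}(V) = {x2} ∈ τ ✓.
  V = {[x1], [x2]}: π^{-1}(V) = {x1, x2} ∉ τ ✗.
  V = {[x3]}: π^{-1}(V) = {x3} ∈ τ ✓.
  V = {[x1], [x3]}: π^{-1}(V) = {x1, x3} ∈ τ ✓.
  V = {[x2], [x3]}: π^{-1}(V) = {x2, x3} ∈ τ ✓.
  V = {[x1], [x2], [x3]}: π^{-1}(V) = {x1, x2, x3} ∈ τ ✓.
  V = {[x4=x5]}: π^{-1}(V) = {x4, x5} ∉ τ ✗.
  V = {[x1], [x4=x5]}: π^{-1}(V) = {x1, x4, x5} ∉ τ ✗.
  V = {[x2], [x4=x5]}: π^{-1}(V) = {x2, x4, x5} ∉ τ ✗.
  V = {[x1], [x2], [x4=x5]}: π^{-1}(V) = {x1, x2, x4, x5} ∉ τ ✗.
  V = {[x3], [x4=x5]}: π^{-1}(V) = {x3, x4, x5} ∉ τ ✗.
  V = {[x1], [x3], [x4=x5]}: π^{-1}(V) = {x1, x3, x4, x5} ∈ τ ✓.
  V = {[x2], [x3], [x4=x5]}: π^{-1}(V) = {x2, x3, x4, x5} ∉ τ ✗.
  V = {[x1], [x2], [x3], [x4=x5]}: π^{-1}(V) = {x1, x2, x3, x4, x5} ∈ τ ✓.
Open sets in the quotient: τ_Q = {{}, {[x2]}, {[x3]}, {[x1], [x3]}, {[x2], [x3]}, {[x1], [x2], [x3]}, {[x1], [x3], [x4=x5]}, {[x1], [x2], [x3], [x4=x5]}} (8 elements).


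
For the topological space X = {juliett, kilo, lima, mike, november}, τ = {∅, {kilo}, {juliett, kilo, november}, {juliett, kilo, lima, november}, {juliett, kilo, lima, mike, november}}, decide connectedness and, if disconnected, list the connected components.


(X, τ) is connected.

Find clopen sets (U ∈ τ with X ∖ U ∈ τ):
  U = ∅, X ∖ U = {juliett, kilo, lima, mike, november} — both open, so U is clopen.
  U = {juliett, kilo, lima, mike, november}, X ∖ U = ∅ — both open, so U is clopen.
Only trivial clopens (∅ and X) exist, so (X, τ) is connected.
Compute connected components by grouping points that agree on all clopens:
  component: {juliett, kilo, lima, mike, november}


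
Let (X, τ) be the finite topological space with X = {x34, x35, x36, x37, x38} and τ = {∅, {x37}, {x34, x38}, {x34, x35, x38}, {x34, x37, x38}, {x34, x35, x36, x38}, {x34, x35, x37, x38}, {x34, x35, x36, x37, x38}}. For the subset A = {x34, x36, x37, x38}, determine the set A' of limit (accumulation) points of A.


A' = {x34, x35, x36, x38}

For each x ∈ X, list the open sets U ∈ τ with x ∈ U, then check whether U ∩ (A ∖ {x}) ≠ ∅ for every such U.
  x = x34: opens ∋ x are {x34, x38}, {x34, x35, x38}, {x34, x37, x38}, {x34, x35, x36, x38}, {x34, x35, x37, x38}, {x34, x35, x36, x37, x38}; each meets A ∖ {x34}, so x IS a limit point.
  x = x35: opens ∋ x are {x34, x35, x38}, {x34, x35, x36, x38}, {x34, x35, x37, x38}, {x34, x35, x36, x37, x38}; each meets A ∖ {x35}, so x IS a limit point.
  x = x36: opens ∋ x are {x34, x35, x36, x38}, {x34, x35, x36, x37, x38}; each meets A ∖ {x36}, so x IS a limit point.
  x = x37: open {x37} ∋ x has {x37} ∩ (A ∖ {x37}) = ∅, so x is NOT a limit point.
  x = x38: opens ∋ x are {x34, x38}, {x34, x35, x38}, {x34, x37, x38}, {x34, x35, x36, x38}, {x34, x35, x37, x38}, {x34, x35, x36, x37, x38}; each meets A ∖ {x38}, so x IS a limit point.
Collecting: A' = {x34, x35, x36, x38}.


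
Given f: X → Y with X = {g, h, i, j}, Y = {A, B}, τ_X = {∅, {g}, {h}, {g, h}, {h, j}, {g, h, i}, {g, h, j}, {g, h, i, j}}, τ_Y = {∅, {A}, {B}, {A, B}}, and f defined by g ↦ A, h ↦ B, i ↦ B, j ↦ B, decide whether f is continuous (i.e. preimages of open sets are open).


f is NOT continuous.

Compute f^{-1}(U) for each U ∈ τ_Y:
  U = ∅: f^{-1}(U) = ∅ ∈ τ_X ✓.
  U = {A}: f^{-1}(U) = {g} ∈ τ_X ✓.
  U = {B}: f^{-1}(U) = {h, i, j} ∉ τ_X ✗.
  U = {A, B}: f^{-1}(U) = {g, h, i, j} ∈ τ_X ✓.
Found U = {B} with f^{-1}(U) = {h, i, j} not in τ_X. Therefore f is NOT continuous.


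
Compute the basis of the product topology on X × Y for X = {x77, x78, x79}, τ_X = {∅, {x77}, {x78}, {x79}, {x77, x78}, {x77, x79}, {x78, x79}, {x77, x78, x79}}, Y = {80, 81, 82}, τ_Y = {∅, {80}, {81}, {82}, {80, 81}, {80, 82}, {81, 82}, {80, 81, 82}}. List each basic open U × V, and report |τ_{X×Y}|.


Basis B = {∅ × ∅, {x77} × {80}, {x77} × {81}, {x77} × {82}, {x78} × {80}, {x78} × {81}, {x78} × {82}, {x79} × {80}, {x79} × {81}, {x79} × {82}, {x77} × {80, 81}, {x77} × {80, 82}, {x77, x78} × {80}, {x77, x79} × {80}, {x77} × {81, 82}, {x77, x78} × {81}, {x77, x79} × {81}, {x77, x78} × {82}, {x77, x79} × {82}, {x78} × {80, 81}, {x78} × {80, 82}, {x78, x79} × {80}, {x78} × {81, 82}, {x78, x79} × {81}, {x78, x79} × {82}, {x79} × {80, 81}, {x79} × {80, 82}, {x79} × {81, 82}, {x77} × {80, 81, 82}, {x77, x78, x79} × {80}, {x77, x78, x79} × {81}, {x77, x78, x79} × {82}, {x78} × {80, 81, 82}, {x79} × {80, 81, 82}, {x77, x78} × {80, 81}, {x77, x79} × {80, 81}, {x77, x78} × {80, 82}, {x77, x79} × {80, 82}, {x77, x78} × {81, 82}, {x77, x79} × {81, 82}, {x78, x79} × {80, 81}, {x78, x79} × {80, 82}, {x78, x79} × {81, 82}, {x77, x78} × {80, 81, 82}, {x77, x79} × {80, 81, 82}, {x77, x78, x79} × {80, 81}, {x77, x78, x79} × {80, 82}, {x77, x78, x79} × {81, 82}, {x78, x79} × {80, 81, 82}, {x77, x78, x79} × {80, 81, 82}}; |τ_{X×Y}| = 512.

Enumerate products U × V with U ∈ τ_X, V ∈ τ_Y (deduplicated):
  ∅ × ∅ = {} (∅)
  {x77} × {80} = {(x77,80)}
  {x77} × {81} = {(x77,81)}
  {x77} × {82} = {(x77,82)}
  {x78} × {80} = {(x78,80)}
  {x78} × {81} = {(x78,81)}
  {x78} × {82} = {(x78,82)}
  {x79} × {80} = {(x79,80)}
  {x79} × {81} = {(x79,81)}
  {x79} × {82} = {(x79,82)}
  {x77} × {80, 81} = {(x77,80), (x77,81)}
  {x77} × {80, 82} = {(x77,80), (x77,82)}
  {x77, x78} × {80} = {(x77,80), (x78,80)}
  {x77, x79} × {80} = {(x77,80), (x79,80)}
  {x77} × {81, 82} = {(x77,81), (x77,82)}
  {x77, x78} × {81} = {(x77,81), (x78,81)}
  {x77, x79} × {81} = {(x77,81), (x79,81)}
  {x77, x78} × {82} = {(x77,82), (x78,82)}
  {x77, x79} × {82} = {(x77,82), (x79,82)}
  {x78} × {80, 81} = {(x78,80), (x78,81)}
  {x78} × {80, 82} = {(x78,80), (x78,82)}
  {x78, x79} × {80} = {(x78,80), (x79,80)}
  {x78} × {81, 82} = {(x78,81), (x78,82)}
  {x78, x79} × {81} = {(x78,81), (x79,81)}
  {x78, x79} × {82} = {(x78,82), (x79,82)}
  {x79} × {80, 81} = {(x79,80), (x79,81)}
  {x79} × {80, 82} = {(x79,80), (x79,82)}
  {x79} × {81, 82} = {(x79,81), (x79,82)}
  {x77} × {80, 81, 82} = {(x77,80), (x77,81), (x77,82)}
  {x77, x78, x79} × {80} = {(x77,80), (x78,80), (x79,80)}
  {x77, x78, x79} × {81} = {(x77,81), (x78,81), (x79,81)}
  {x77, x78, x79} × {82} = {(x77,82), (x78,82), (x79,82)}
  {x78} × {80, 81, 82} = {(x78,80), (x78,81), (x78,82)}
  {x79} × {80, 81, 82} = {(x79,80), (x79,81), (x79,82)}
  {x77, x78} × {80, 81} = {(x77,80), (x77,81), (x78,80), (x78,81)}
  {x77, x79} × {80, 81} = {(x77,80), (x77,81), (x79,80), (x79,81)}
  {x77, x78} × {80, 82} = {(x77,80), (x77,82), (x78,80), (x78,82)}
  {x77, x79} × {80, 82} = {(x77,80), (x77,82), (x79,80), (x79,82)}
  {x77, x78} × {81, 82} = {(x77,81), (x77,82), (x78,81), (x78,82)}
  {x77, x79} × {81, 82} = {(x77,81), (x77,82), (x79,81), (x79,82)}
  {x78, x79} × {80, 81} = {(x78,80), (x78,81), (x79,80), (x79,81)}
  {x78, x79} × {80, 82} = {(x78,80), (x78,82), (x79,80), (x79,82)}
  {x78, x79} × {81, 82} = {(x78,81), (x78,82), (x79,81), (x79,82)}
  {x77, x78} × {80, 81, 82} = {(x77,80), (x77,81), (x77,82), (x78,80), (x78,81), (x78,82)}
  {x77, x79} × {80, 81, 82} = {(x77,80), (x77,81), (x77,82), (x79,80), (x79,81), (x79,82)}
  {x77, x78, x79} × {80, 81} = {(x77,80), (x77,81), (x78,80), (x78,81), (x79,80), (x79,81)}
  {x77, x78, x79} × {80, 82} = {(x77,80), (x77,82), (x78,80), (x78,82), (x79,80), (x79,82)}
  {x77, x78, x79} × {81, 82} = {(x77,81), (x77,82), (x78,81), (x78,82), (x79,81), (x79,82)}
  {x78, x79} × {80, 81, 82} = {(x78,80), (x78,81), (x78,82), (x79,80), (x79,81), (x79,82)}
  {x77, x78, x79} × {80, 81, 82} = {(x77,80), (x77,81), (x77,82), (x78,80), (x78,81), (x78,82), (x79,80), (x79,81), (x79,82)}
These 50 distinct sets form the basis B.
Close under arbitrary unions to get τ_{X×Y}; counting gives |τ_{X×Y}| = 512.


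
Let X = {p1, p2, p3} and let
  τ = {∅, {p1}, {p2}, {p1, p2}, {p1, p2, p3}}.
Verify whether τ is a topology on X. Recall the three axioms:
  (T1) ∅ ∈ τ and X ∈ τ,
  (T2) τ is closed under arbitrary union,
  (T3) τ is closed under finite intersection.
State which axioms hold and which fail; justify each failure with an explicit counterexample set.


τ IS a topology on X.

Axiom (T1): ∅ ∈ τ? Yes; X ∈ τ? Yes.
Axiom (T2/T3): check pairwise unions and intersections of members of τ.
All pairwise intersections and unions checked — each lies in τ. Therefore τ satisfies (T1), (T2), (T3): it IS a topology on X.


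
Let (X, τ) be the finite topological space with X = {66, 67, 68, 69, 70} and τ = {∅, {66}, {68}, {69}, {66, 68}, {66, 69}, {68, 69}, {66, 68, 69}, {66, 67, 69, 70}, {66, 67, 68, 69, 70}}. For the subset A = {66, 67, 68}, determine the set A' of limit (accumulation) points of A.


A' = {67, 70}

For each x ∈ X, list the open sets U ∈ τ with x ∈ U, then check whether U ∩ (A ∖ {x}) ≠ ∅ for every such U.
  x = 66: open {66} ∋ x has {66} ∩ (A ∖ {66}) = ∅, so x is NOT a limit point.
  x = 67: opens ∋ x are {66, 67, 69, 70}, {66, 67, 68, 69, 70}; each meets A ∖ {67}, so x IS a limit point.
  x = 68: open {68} ∋ x has {68} ∩ (A ∖ {68}) = ∅, so x is NOT a limit point.
  x = 69: open {69} ∋ x has {69} ∩ (A ∖ {69}) = ∅, so x is NOT a limit point.
  x = 70: opens ∋ x are {66, 67, 69, 70}, {66, 67, 68, 69, 70}; each meets A ∖ {70}, so x IS a limit point.
Collecting: A' = {67, 70}.


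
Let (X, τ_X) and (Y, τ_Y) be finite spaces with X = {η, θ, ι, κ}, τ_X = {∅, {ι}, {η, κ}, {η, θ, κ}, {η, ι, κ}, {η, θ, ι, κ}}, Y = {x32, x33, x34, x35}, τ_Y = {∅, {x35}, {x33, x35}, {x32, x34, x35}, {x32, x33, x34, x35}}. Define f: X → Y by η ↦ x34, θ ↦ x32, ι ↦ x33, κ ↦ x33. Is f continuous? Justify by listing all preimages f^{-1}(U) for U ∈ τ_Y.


f is NOT continuous.

Compute f^{-1}(U) for each U ∈ τ_Y:
  U = ∅: f^{-1}(U) = ∅ ∈ τ_X ✓.
  U = {x35}: f^{-1}(U) = ∅ ∈ τ_X ✓.
  U = {x33, x35}: f^{-1}(U) = {ι, κ} ∉ τ_X ✗.
  U = {x32, x34, x35}: f^{-1}(U) = {η, θ} ∉ τ_X ✗.
  U = {x32, x33, x34, x35}: f^{-1}(U) = {η, θ, ι, κ} ∈ τ_X ✓.
Found U = {x33, x35} with f^{-1}(U) = {ι, κ} not in τ_X. Therefore f is NOT continuous.


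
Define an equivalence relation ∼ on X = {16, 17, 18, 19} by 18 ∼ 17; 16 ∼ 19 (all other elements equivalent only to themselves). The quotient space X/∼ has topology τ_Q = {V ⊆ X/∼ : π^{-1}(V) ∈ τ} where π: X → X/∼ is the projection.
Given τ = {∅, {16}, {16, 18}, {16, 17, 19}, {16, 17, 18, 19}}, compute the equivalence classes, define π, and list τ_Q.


X/∼ = {[16=19], [17=18]}; |τ_Q| = 2.

Equivalence classes: [16=19], [17=18].
Quotient map π: X → X/∼ sends 16 ↦ [16=19], 17 ↦ [17=18], 18 ↦ [17=18], 19 ↦ [16=19].
For each subset V ⊆ X/∼, compute π^{-1}(V) ⊆ X and check whether π^{-1}(V) ∈ τ. V is open in τ_Q iff π^{-1}(V) ∈ τ.
  V = {}: π^{-1}(V) = ∅ ∈ τ ✓.
  V = {[16=19]}: π^{-1}(V) = {16, 19} ∉ τ ✗.
  V = {[17=18]}: π^{-1}(V) = {17, 18} ∉ τ ✗.
  V = {[16=19], [17=18]}: π^{-1}(V) = {16, 17, 18, 19} ∈ τ ✓.
Open sets in the quotient: τ_Q = {{}, {[16=19], [17=18]}} (2 elements).


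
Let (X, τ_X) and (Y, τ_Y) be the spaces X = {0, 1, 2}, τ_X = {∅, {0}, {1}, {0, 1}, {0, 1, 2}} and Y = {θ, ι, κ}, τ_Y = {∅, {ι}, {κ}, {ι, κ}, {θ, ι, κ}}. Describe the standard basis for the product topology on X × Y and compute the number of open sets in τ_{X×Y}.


Basis B = {∅ × ∅, {0} × {ι}, {0} × {κ}, {1} × {ι}, {1} × {κ}, {0} × {ι, κ}, {0, 1} × {ι}, {0, 1} × {κ}, {1} × {ι, κ}, {0} × {θ, ι, κ}, {0, 1, 2} × {ι}, {0, 1, 2} × {κ}, {1} × {θ, ι, κ}, {0, 1} × {ι, κ}, {0, 1} × {θ, ι, κ}, {0, 1, 2} × {ι, κ}, {0, 1, 2} × {θ, ι, κ}}; |τ_{X×Y}| = 48.

Enumerate products U × V with U ∈ τ_X, V ∈ τ_Y (deduplicated):
  ∅ × ∅ = {} (∅)
  {0} × {ι} = {(0,ι)}
  {0} × {κ} = {(0,κ)}
  {1} × {ι} = {(1,ι)}
  {1} × {κ} = {(1,κ)}
  {0} × {ι, κ} = {(0,ι), (0,κ)}
  {0, 1} × {ι} = {(0,ι), (1,ι)}
  {0, 1} × {κ} = {(0,κ), (1,κ)}
  {1} × {ι, κ} = {(1,ι), (1,κ)}
  {0} × {θ, ι, κ} = {(0,θ), (0,ι), (0,κ)}
  {0, 1, 2} × {ι} = {(0,ι), (1,ι), (2,ι)}
  {0, 1, 2} × {κ} = {(0,κ), (1,κ), (2,κ)}
  {1} × {θ, ι, κ} = {(1,θ), (1,ι), (1,κ)}
  {0, 1} × {ι, κ} = {(0,ι), (0,κ), (1,ι), (1,κ)}
  {0, 1} × {θ, ι, κ} = {(0,θ), (0,ι), (0,κ), (1,θ), (1,ι), (1,κ)}
  {0, 1, 2} × {ι, κ} = {(0,ι), (0,κ), (1,ι), (1,κ), (2,ι), (2,κ)}
  {0, 1, 2} × {θ, ι, κ} = {(0,θ), (0,ι), (0,κ), (1,θ), (1,ι), (1,κ), (2,θ), (2,ι), (2,κ)}
These 17 distinct sets form the basis B.
Close under arbitrary unions to get τ_{X×Y}; counting gives |τ_{X×Y}| = 48.
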